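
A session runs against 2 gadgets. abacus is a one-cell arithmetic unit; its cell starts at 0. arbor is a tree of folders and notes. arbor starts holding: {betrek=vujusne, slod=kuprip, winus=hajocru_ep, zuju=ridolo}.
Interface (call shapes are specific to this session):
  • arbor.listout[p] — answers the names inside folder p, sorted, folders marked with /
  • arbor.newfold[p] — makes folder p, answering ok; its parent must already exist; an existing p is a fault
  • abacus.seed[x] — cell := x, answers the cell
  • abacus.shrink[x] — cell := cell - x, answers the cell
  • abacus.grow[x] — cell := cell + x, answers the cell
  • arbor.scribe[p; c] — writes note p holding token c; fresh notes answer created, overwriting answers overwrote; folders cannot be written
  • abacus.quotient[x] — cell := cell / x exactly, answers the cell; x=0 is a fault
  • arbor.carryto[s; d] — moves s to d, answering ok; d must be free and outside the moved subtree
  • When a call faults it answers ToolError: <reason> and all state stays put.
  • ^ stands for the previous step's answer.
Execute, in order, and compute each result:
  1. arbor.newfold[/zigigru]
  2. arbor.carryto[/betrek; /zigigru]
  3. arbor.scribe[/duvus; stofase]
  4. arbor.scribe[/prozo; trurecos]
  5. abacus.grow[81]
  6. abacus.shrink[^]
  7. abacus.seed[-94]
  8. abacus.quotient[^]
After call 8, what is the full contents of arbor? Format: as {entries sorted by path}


Invoking newfold(p=/zigigru), and see ok.
I run carryto(s=/betrek, d=/zigigru), yielding ToolError: exists.
I call scribe(p=/duvus, c=stofase), → created.
I run scribe(p=/prozo, c=trurecos): created.
Next I call grow(x=81), and see 81.
I call shrink(x=^), yielding 0.
Next I call seed(x=-94), which returns -94.
Invoking quotient(x=^), and see 1.

Answer: {betrek=vujusne, duvus=stofase, prozo=trurecos, slod=kuprip, winus=hajocru_ep, zigigru/, zuju=ridolo}


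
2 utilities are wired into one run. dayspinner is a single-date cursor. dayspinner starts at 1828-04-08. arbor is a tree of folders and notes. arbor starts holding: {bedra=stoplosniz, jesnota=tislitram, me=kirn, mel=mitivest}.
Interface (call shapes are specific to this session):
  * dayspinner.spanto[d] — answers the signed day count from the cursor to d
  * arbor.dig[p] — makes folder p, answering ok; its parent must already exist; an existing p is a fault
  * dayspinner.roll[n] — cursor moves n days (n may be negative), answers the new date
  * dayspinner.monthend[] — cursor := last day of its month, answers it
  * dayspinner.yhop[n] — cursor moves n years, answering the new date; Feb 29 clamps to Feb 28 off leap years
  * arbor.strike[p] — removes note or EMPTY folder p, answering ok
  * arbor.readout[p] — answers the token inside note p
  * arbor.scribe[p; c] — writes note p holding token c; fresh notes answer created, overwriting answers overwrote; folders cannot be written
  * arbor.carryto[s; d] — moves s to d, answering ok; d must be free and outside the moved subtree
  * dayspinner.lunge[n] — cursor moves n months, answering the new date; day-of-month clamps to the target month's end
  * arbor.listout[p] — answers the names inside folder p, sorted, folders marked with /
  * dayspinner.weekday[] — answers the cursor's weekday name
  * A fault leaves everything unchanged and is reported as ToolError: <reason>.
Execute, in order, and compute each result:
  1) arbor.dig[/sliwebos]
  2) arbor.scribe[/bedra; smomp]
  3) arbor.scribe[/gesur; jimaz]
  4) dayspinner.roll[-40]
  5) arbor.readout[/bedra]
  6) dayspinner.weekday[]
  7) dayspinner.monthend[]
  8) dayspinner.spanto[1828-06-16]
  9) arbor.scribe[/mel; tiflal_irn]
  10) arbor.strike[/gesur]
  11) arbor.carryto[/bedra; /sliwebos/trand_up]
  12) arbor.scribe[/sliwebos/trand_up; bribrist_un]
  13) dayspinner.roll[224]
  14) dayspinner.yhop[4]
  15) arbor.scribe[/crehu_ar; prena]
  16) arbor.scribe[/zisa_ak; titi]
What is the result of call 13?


$ arbor.dig p='/sliwebos'
:: ok
$ arbor.scribe p='/bedra' c='smomp'
:: overwrote
$ arbor.scribe p='/gesur' c='jimaz'
:: created
$ dayspinner.roll n='-40'
:: 1828-02-28
$ arbor.readout p='/bedra'
:: smomp
$ dayspinner.weekday
:: Thursday
$ dayspinner.monthend
:: 1828-02-29
$ dayspinner.spanto d='1828-06-16'
:: 108
$ arbor.scribe p='/mel' c='tiflal_irn'
:: overwrote
$ arbor.strike p='/gesur'
:: ok
$ arbor.carryto s='/bedra' d='/sliwebos/trand_up'
:: ok
$ arbor.scribe p='/sliwebos/trand_up' c='bribrist_un'
:: overwrote
$ dayspinner.roll n='224'
:: 1828-10-10
$ dayspinner.yhop n='4'
:: 1832-10-10
$ arbor.scribe p='/crehu_ar' c='prena'
:: created
$ arbor.scribe p='/zisa_ak' c='titi'
:: created

Answer: 1828-10-10


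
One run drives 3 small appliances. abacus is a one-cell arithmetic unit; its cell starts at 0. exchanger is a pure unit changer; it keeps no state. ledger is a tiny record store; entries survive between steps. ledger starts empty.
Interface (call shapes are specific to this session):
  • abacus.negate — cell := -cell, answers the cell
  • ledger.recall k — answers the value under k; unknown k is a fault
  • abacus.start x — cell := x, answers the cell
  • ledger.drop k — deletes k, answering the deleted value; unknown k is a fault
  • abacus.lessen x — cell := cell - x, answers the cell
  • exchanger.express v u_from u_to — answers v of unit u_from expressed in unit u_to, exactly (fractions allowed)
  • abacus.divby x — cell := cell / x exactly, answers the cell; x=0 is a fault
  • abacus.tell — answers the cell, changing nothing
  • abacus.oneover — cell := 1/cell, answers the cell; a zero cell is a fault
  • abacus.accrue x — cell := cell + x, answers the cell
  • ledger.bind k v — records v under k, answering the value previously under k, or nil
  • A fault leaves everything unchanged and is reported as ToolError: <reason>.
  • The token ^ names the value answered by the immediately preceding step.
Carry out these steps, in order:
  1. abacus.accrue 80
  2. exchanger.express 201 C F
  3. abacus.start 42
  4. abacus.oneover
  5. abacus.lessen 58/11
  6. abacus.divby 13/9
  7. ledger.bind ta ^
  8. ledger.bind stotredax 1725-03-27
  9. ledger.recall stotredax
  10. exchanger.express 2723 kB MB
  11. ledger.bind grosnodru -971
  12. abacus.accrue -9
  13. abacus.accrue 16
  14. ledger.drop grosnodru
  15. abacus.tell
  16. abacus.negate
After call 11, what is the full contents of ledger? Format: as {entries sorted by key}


Answer: {grosnodru=-971, stotredax=1725-03-27, ta=-7275/2002}

Derivation:
% abacus.accrue 80
  80
% exchanger.express 201 C F
  1969/5
% abacus.start 42
  42
% abacus.oneover
  1/42
% abacus.lessen 58/11
  -2425/462
% abacus.divby 13/9
  -7275/2002
% ledger.bind ta ^
  nil
% ledger.bind stotredax 1725-03-27
  nil
% ledger.recall stotredax
  1725-03-27
% exchanger.express 2723 kB MB
  2723/1000
% ledger.bind grosnodru -971
  nil
% abacus.accrue -9
  -25293/2002
% abacus.accrue 16
  6739/2002
% ledger.drop grosnodru
  -971
% abacus.tell
  6739/2002
% abacus.negate
  -6739/2002


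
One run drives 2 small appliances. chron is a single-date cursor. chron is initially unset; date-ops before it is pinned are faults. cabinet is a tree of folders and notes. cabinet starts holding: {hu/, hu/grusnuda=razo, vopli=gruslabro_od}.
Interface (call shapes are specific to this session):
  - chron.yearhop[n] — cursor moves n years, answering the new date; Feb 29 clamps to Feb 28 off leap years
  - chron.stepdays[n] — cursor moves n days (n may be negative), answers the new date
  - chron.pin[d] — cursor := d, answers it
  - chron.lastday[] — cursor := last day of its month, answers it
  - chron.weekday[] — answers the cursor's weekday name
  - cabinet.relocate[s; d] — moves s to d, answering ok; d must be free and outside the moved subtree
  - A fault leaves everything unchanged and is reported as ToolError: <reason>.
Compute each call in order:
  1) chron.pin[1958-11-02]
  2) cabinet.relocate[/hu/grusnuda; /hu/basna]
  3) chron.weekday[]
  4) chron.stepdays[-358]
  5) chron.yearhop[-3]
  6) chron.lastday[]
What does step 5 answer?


Answer: 1954-11-09

Derivation:
> chron.pin d=1958-11-02
:: 1958-11-02
> cabinet.relocate s=/hu/grusnuda d=/hu/basna
:: ok
> chron.weekday
:: Sunday
> chron.stepdays n=-358
:: 1957-11-09
> chron.yearhop n=-3
:: 1954-11-09
> chron.lastday
:: 1954-11-30


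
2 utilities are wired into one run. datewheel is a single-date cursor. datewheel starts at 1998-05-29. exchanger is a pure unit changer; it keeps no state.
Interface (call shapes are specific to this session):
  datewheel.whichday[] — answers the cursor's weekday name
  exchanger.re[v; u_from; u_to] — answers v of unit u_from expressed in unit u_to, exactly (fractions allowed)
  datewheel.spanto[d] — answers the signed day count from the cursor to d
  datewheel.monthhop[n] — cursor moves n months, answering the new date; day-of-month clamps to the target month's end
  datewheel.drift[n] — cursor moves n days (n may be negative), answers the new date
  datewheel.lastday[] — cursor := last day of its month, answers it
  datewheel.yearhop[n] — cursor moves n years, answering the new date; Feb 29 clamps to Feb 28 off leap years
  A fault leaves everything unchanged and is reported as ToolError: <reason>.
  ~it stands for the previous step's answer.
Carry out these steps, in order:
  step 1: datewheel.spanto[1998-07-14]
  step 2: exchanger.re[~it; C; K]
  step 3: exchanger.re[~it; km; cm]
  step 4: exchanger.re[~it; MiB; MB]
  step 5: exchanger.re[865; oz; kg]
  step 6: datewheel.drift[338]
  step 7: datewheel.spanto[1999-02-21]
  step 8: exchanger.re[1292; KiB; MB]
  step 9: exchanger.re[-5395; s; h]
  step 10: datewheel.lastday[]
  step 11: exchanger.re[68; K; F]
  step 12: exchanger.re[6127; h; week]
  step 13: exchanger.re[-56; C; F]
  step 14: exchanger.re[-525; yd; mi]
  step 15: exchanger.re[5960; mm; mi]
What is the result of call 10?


! 1. datewheel.spanto(d→1998-07-14) -> 46
! 2. exchanger.re(v→~it, u_from→C, u_to→K) -> 6383/20
! 3. exchanger.re(v→~it, u_from→km, u_to→cm) -> 31915000
! 4. exchanger.re(v→~it, u_from→MiB, u_to→MB) -> 836632576/25
! 5. exchanger.re(v→865, u_from→oz, u_to→kg) -> 7847148001/320000000
! 6. datewheel.drift(n→338) -> 1999-05-02
! 7. datewheel.spanto(d→1999-02-21) -> -70
! 8. exchanger.re(v→1292, u_from→KiB, u_to→MB) -> 20672/15625
! 9. exchanger.re(v→-5395, u_from→s, u_to→h) -> -1079/720
! 10. datewheel.lastday() -> 1999-05-31
! 11. exchanger.re(v→68, u_from→K, u_to→F) -> -33727/100
! 12. exchanger.re(v→6127, u_from→h, u_to→week) -> 6127/168
! 13. exchanger.re(v→-56, u_from→C, u_to→F) -> -344/5
! 14. exchanger.re(v→-525, u_from→yd, u_to→mi) -> -105/352
! 15. exchanger.re(v→5960, u_from→mm, u_to→mi) -> 745/201168

Answer: 1999-05-31


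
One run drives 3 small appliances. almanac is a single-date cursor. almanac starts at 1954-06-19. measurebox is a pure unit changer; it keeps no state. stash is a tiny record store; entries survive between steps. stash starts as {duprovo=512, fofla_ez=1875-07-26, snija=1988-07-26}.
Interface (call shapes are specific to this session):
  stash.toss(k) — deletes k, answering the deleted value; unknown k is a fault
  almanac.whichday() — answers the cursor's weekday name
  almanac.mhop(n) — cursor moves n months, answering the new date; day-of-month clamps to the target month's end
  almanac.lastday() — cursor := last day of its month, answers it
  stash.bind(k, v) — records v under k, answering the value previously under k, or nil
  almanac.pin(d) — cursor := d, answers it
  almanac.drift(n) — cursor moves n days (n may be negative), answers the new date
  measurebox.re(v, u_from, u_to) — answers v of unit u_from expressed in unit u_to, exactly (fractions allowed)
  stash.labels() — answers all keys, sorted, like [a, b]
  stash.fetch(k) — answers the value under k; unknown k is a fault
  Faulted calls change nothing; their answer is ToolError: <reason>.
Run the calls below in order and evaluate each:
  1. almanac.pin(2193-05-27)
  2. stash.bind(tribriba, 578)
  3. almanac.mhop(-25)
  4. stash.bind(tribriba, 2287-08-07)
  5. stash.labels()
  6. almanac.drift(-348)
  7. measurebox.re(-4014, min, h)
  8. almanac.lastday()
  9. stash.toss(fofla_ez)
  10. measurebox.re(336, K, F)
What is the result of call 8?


>> pin(d: 2193-05-27)
<< 2193-05-27
>> bind(k: tribriba, v: 578)
<< nil
>> mhop(n: -25)
<< 2191-04-27
>> bind(k: tribriba, v: 2287-08-07)
<< 578
>> labels()
<< [duprovo, fofla_ez, snija, tribriba]
>> drift(n: -348)
<< 2190-05-14
>> re(v: -4014, u_from: min, u_to: h)
<< -669/10
>> lastday()
<< 2190-05-31
>> toss(k: fofla_ez)
<< 1875-07-26
>> re(v: 336, u_from: K, u_to: F)
<< 14513/100

Answer: 2190-05-31


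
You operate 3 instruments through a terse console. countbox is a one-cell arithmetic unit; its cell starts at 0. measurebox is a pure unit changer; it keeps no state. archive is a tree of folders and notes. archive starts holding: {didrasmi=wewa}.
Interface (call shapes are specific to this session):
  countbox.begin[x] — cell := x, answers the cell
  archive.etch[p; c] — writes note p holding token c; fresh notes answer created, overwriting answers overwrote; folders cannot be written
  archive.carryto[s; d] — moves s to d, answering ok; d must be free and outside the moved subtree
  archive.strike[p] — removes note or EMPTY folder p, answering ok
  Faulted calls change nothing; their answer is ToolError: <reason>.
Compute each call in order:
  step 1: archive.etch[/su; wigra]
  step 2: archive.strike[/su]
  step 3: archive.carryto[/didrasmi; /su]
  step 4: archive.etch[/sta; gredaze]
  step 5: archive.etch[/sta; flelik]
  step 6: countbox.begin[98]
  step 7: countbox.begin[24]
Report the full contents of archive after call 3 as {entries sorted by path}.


I run archive.etch on p: /su, c: wigra, yielding created.
I try archive.strike on p: /su, — result: ok.
I invoke archive.carryto on s: /didrasmi, d: /su, giving ok.
I run archive.etch on p: /sta, c: gredaze, and observe created.
I call archive.etch on p: /sta, c: flelik, which returns overwrote.
I use countbox.begin on x: 98, and observe 98.
I run countbox.begin on x: 24: 24.

Answer: {su=wewa}


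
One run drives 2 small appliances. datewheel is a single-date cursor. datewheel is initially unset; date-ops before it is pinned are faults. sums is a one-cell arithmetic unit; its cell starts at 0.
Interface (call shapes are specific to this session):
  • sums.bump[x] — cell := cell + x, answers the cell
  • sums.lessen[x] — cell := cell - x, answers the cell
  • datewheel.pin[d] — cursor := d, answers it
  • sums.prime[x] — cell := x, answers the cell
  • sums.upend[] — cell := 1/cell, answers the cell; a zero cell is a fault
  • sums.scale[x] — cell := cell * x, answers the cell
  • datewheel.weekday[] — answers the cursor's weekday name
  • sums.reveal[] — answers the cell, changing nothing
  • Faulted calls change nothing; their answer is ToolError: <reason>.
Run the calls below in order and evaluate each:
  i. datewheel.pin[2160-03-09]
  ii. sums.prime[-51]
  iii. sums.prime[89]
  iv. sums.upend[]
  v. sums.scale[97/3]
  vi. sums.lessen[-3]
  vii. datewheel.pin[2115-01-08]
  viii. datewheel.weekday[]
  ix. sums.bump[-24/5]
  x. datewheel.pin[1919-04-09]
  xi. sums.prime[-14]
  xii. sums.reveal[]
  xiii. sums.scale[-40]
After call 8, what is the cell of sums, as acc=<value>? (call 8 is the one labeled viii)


Then datewheel.pin(d=2160-03-09), yielding 2160-03-09.
Calling sums.prime(x=-51), and observe -51.
Now I run sums.prime(x=89), and observe 89.
I run sums.upend, — result: 1/89.
Then sums.scale(x=97/3), and get 97/267.
Invoking sums.lessen(x=-3), which returns 898/267.
Invoking datewheel.pin(d=2115-01-08): 2115-01-08.
I run datewheel.weekday(), and get Tuesday.
I call sums.bump(x=-24/5): -1918/1335.
Calling datewheel.pin(d=1919-04-09), giving 1919-04-09.
I use sums.prime(x=-14), and observe -14.
Invoking sums.reveal, and observe -14.
I invoke sums.scale(x=-40), and get 560.

Answer: acc=898/267


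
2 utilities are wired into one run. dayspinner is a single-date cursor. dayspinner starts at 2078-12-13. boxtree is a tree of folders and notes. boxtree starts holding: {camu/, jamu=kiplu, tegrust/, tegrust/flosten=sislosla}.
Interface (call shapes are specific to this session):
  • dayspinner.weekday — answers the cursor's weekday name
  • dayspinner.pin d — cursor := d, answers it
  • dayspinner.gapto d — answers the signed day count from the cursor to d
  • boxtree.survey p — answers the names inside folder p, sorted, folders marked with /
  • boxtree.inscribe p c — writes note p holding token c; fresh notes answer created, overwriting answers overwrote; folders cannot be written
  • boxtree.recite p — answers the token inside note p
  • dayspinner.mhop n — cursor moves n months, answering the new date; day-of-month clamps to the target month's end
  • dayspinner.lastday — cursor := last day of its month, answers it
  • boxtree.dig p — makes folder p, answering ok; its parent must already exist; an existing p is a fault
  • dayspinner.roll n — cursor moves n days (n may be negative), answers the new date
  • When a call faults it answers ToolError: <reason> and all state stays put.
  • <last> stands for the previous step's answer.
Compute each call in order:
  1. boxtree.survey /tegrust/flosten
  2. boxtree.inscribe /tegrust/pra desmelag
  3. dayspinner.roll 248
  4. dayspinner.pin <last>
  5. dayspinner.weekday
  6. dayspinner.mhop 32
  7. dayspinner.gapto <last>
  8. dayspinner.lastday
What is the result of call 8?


>> survey(p→/tegrust/flosten)
<< ToolError: not a directory
>> inscribe(p→/tegrust/pra, c→desmelag)
<< created
>> roll(n→248)
<< 2079-08-18
>> pin(d→<last>)
<< 2079-08-18
>> weekday()
<< Friday
>> mhop(n→32)
<< 2082-04-18
>> gapto(d→<last>)
<< 0
>> lastday()
<< 2082-04-30

Answer: 2082-04-30


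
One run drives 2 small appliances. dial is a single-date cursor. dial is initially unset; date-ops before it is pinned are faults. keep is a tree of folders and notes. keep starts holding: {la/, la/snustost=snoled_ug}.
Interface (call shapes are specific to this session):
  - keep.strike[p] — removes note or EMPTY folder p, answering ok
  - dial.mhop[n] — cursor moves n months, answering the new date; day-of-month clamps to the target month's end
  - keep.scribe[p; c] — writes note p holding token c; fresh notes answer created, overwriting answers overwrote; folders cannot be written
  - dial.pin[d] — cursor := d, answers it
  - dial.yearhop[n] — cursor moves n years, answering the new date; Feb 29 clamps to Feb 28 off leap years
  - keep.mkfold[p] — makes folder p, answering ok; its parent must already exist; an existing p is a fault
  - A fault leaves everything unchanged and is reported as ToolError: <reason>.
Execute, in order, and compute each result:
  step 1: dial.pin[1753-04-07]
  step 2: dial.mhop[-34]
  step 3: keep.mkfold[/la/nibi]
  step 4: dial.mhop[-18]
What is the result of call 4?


Answer: 1748-12-07

Derivation:
→ dial.pin(d→1753-04-07)
← 1753-04-07
→ dial.mhop(n→-34)
← 1750-06-07
→ keep.mkfold(p→/la/nibi)
← ok
→ dial.mhop(n→-18)
← 1748-12-07


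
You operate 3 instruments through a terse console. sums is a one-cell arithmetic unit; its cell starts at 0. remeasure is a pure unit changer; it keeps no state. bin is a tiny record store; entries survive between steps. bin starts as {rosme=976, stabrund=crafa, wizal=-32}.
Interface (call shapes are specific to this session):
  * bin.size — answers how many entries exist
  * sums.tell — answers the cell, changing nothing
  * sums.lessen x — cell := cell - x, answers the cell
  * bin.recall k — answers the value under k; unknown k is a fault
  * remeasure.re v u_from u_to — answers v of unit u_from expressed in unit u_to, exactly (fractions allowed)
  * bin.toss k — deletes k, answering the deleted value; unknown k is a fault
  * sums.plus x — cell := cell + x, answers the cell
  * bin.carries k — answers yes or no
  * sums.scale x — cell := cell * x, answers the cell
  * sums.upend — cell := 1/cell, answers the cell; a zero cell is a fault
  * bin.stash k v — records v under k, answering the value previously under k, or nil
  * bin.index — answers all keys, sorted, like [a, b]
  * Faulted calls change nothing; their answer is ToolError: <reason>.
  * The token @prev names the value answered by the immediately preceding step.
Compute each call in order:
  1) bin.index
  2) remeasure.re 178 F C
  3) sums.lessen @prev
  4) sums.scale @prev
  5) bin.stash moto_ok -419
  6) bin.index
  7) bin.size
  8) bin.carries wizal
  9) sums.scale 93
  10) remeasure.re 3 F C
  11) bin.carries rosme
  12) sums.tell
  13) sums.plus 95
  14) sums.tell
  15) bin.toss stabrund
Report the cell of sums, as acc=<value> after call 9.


Answer: acc=16519900/27

Derivation:
Next I call bin.index, yielding [rosme, stabrund, wizal].
Invoking remeasure.re(v: 178, u_from: F, u_to: C): 730/9.
I use sums.lessen(x: @prev), giving -730/9.
Calling sums.scale(x: @prev), — result: 532900/81.
I use bin.stash(k: moto_ok, v: -419), and get nil.
I run bin.index(), → [moto_ok, rosme, stabrund, wizal].
Calling bin.size, yielding 4.
I run bin.carries(k: wizal), → yes.
I try sums.scale(x: 93), → 16519900/27.
Then remeasure.re(v: 3, u_from: F, u_to: C), — result: -145/9.
I use bin.carries(k: rosme), — result: yes.
Next I call sums.tell, giving 16519900/27.
Calling sums.plus(x: 95), yielding 16522465/27.
I run sums.tell(), which returns 16522465/27.
Invoking bin.toss(k: stabrund), and get crafa.


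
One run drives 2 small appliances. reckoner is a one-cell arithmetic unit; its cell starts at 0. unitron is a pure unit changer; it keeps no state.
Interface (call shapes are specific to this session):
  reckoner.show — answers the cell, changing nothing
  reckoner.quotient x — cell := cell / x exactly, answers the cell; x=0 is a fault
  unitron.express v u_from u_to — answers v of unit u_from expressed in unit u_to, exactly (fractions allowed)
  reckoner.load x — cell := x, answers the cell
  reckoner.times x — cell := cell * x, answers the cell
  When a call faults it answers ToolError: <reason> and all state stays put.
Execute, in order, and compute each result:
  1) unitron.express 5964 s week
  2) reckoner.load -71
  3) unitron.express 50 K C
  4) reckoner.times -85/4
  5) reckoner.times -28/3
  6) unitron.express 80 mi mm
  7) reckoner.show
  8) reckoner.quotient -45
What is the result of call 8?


Act: unitron.express[v='5964'; u_from='s'; u_to='week']
Obs: 71/7200
Act: reckoner.load[x='-71']
Obs: -71
Act: unitron.express[v='50'; u_from='K'; u_to='C']
Obs: -4463/20
Act: reckoner.times[x='-85/4']
Obs: 6035/4
Act: reckoner.times[x='-28/3']
Obs: -42245/3
Act: unitron.express[v='80'; u_from='mi'; u_to='mm']
Obs: 128747520
Act: reckoner.show[]
Obs: -42245/3
Act: reckoner.quotient[x='-45']
Obs: 8449/27

Answer: 8449/27


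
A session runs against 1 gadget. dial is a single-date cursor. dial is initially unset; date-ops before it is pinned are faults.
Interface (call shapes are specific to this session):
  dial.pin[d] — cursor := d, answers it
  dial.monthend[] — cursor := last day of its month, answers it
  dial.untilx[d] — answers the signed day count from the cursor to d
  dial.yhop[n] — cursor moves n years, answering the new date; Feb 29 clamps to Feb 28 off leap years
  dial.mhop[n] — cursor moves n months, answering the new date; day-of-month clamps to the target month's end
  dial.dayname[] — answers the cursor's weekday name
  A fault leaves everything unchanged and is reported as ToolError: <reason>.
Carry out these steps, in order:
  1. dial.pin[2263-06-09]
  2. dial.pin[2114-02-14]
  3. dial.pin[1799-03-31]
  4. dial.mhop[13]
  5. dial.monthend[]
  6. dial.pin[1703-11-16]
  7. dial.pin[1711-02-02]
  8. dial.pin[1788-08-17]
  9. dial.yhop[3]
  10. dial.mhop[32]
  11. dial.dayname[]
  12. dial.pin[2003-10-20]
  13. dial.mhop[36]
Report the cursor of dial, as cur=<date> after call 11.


Answer: cur=1794-04-17

Derivation:
# 1. pin(d=2263-06-09) ~> 2263-06-09
# 2. pin(d=2114-02-14) ~> 2114-02-14
# 3. pin(d=1799-03-31) ~> 1799-03-31
# 4. mhop(n=13) ~> 1800-04-30
# 5. monthend() ~> 1800-04-30
# 6. pin(d=1703-11-16) ~> 1703-11-16
# 7. pin(d=1711-02-02) ~> 1711-02-02
# 8. pin(d=1788-08-17) ~> 1788-08-17
# 9. yhop(n=3) ~> 1791-08-17
# 10. mhop(n=32) ~> 1794-04-17
# 11. dayname() ~> Thursday
# 12. pin(d=2003-10-20) ~> 2003-10-20
# 13. mhop(n=36) ~> 2006-10-20


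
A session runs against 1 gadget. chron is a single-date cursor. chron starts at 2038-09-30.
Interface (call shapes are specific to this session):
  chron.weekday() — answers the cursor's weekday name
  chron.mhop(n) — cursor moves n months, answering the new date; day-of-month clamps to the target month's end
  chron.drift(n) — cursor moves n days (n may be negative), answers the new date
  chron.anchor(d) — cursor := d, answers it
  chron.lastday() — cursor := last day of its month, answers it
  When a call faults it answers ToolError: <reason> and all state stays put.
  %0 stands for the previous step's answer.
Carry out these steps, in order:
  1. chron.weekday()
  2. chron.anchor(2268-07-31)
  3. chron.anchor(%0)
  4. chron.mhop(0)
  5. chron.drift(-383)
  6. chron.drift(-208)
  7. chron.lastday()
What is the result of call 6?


Answer: 2266-12-18

Derivation:
$ chron.weekday
:: Thursday
$ chron.anchor d→2268-07-31
:: 2268-07-31
$ chron.anchor d→%0
:: 2268-07-31
$ chron.mhop n→0
:: 2268-07-31
$ chron.drift n→-383
:: 2267-07-14
$ chron.drift n→-208
:: 2266-12-18
$ chron.lastday
:: 2266-12-31


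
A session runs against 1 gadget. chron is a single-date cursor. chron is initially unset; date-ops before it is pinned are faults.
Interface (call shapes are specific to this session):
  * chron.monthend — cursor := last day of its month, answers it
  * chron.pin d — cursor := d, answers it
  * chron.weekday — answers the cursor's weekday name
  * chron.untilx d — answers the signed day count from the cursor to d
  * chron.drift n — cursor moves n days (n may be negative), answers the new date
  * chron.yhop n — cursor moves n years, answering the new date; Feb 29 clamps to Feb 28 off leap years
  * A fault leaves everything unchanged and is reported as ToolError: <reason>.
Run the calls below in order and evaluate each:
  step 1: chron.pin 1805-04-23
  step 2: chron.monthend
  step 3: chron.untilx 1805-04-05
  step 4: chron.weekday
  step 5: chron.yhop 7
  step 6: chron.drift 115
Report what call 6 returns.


# 1. pin(d='1805-04-23') ~> 1805-04-23
# 2. monthend() ~> 1805-04-30
# 3. untilx(d='1805-04-05') ~> -25
# 4. weekday() ~> Tuesday
# 5. yhop(n='7') ~> 1812-04-30
# 6. drift(n='115') ~> 1812-08-23

Answer: 1812-08-23


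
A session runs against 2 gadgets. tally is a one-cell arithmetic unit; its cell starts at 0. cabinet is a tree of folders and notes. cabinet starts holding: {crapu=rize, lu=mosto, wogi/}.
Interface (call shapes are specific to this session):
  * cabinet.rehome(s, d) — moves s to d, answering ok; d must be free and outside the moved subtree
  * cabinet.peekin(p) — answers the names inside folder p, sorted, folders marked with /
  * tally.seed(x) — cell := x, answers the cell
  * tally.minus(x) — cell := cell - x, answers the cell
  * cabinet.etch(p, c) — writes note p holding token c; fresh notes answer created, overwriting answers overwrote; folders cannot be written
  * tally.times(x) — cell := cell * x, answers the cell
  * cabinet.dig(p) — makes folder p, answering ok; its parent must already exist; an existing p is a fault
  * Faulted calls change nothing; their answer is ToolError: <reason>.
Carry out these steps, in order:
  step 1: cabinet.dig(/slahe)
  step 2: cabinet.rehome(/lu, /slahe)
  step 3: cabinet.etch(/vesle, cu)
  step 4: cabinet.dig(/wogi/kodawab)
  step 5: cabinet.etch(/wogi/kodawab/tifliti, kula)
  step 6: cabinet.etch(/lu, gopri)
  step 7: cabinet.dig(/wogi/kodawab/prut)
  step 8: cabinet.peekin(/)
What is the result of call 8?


% cabinet.dig /slahe
= ok
% cabinet.rehome /lu /slahe
= ToolError: exists
% cabinet.etch /vesle cu
= created
% cabinet.dig /wogi/kodawab
= ok
% cabinet.etch /wogi/kodawab/tifliti kula
= created
% cabinet.etch /lu gopri
= overwrote
% cabinet.dig /wogi/kodawab/prut
= ok
% cabinet.peekin /
= [crapu, lu, slahe/, vesle, wogi/]

Answer: [crapu, lu, slahe/, vesle, wogi/]


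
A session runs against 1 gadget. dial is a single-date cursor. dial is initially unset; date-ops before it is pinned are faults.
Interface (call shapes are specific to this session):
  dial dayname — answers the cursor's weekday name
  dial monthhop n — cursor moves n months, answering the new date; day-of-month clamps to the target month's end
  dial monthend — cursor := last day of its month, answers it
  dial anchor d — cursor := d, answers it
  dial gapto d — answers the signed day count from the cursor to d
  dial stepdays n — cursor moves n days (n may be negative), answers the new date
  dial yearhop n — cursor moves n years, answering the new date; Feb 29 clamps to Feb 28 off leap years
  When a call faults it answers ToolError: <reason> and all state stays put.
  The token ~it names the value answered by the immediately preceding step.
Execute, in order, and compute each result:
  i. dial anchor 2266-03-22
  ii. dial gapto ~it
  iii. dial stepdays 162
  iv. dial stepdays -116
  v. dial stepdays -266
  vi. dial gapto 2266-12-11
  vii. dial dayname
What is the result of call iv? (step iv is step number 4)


Answer: 2266-05-07

Derivation:
-> dial anchor(d→2266-03-22)
<- 2266-03-22
-> dial gapto(d→~it)
<- 0
-> dial stepdays(n→162)
<- 2266-08-31
-> dial stepdays(n→-116)
<- 2266-05-07
-> dial stepdays(n→-266)
<- 2265-08-14
-> dial gapto(d→2266-12-11)
<- 484
-> dial dayname()
<- Monday


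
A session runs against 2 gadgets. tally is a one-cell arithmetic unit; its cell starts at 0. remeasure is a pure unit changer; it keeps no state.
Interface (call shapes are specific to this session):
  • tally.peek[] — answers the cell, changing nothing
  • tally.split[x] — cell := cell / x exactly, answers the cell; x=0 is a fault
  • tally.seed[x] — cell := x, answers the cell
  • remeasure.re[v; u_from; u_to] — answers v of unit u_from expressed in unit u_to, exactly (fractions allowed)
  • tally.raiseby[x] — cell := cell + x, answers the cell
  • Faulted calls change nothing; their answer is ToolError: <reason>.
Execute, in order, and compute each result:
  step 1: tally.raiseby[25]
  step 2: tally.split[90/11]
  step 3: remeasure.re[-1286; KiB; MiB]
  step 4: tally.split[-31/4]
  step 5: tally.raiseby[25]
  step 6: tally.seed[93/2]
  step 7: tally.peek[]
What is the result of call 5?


% tally.raiseby x→25
  25
% tally.split x→90/11
  55/18
% remeasure.re v→-1286 u_from→KiB u_to→MiB
  -643/512
% tally.split x→-31/4
  -110/279
% tally.raiseby x→25
  6865/279
% tally.seed x→93/2
  93/2
% tally.peek
  93/2

Answer: 6865/279


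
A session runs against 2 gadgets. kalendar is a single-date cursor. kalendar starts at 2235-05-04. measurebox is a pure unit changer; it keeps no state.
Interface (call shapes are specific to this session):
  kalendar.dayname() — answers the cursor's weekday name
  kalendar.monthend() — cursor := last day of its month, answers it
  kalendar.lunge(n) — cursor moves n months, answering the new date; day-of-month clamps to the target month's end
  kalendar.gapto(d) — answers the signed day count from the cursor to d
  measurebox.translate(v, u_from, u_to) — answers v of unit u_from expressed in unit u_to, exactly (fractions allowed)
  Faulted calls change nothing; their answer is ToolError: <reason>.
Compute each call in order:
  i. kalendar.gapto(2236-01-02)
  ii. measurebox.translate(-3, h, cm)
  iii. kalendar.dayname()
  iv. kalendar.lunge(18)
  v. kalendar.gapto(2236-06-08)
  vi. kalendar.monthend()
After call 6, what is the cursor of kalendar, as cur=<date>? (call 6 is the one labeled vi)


Answer: cur=2236-11-30

Derivation:
>>> kalendar.gapto d='2236-01-02'
:: 243
>>> measurebox.translate v='-3' u_from='h' u_to='cm'
:: ToolError: incompatible units
>>> kalendar.dayname
:: Monday
>>> kalendar.lunge n='18'
:: 2236-11-04
>>> kalendar.gapto d='2236-06-08'
:: -149
>>> kalendar.monthend
:: 2236-11-30


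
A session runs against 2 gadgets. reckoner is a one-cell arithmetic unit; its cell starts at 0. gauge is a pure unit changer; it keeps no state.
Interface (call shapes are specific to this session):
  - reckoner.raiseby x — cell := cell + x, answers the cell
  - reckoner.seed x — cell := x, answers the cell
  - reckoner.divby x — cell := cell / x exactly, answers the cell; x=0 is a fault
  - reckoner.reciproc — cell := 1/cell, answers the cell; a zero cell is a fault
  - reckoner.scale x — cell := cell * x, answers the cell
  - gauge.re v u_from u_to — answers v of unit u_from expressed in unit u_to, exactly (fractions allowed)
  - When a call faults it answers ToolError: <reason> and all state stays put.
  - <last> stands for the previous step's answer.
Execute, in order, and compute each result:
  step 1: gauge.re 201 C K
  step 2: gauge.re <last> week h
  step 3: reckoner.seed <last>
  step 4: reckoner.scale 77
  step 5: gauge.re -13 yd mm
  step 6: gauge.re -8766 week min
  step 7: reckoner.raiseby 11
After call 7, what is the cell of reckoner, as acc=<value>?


Answer: acc=30668077/5

Derivation:
Do: re[v='201'; u_from='C'; u_to='K']
See: 9483/20
Do: re[v='<last>'; u_from='week'; u_to='h']
See: 398286/5
Do: seed[x='<last>']
See: 398286/5
Do: scale[x='77']
See: 30668022/5
Do: re[v='-13'; u_from='yd'; u_to='mm']
See: -59436/5
Do: re[v='-8766'; u_from='week'; u_to='min']
See: -88361280
Do: raiseby[x='11']
See: 30668077/5


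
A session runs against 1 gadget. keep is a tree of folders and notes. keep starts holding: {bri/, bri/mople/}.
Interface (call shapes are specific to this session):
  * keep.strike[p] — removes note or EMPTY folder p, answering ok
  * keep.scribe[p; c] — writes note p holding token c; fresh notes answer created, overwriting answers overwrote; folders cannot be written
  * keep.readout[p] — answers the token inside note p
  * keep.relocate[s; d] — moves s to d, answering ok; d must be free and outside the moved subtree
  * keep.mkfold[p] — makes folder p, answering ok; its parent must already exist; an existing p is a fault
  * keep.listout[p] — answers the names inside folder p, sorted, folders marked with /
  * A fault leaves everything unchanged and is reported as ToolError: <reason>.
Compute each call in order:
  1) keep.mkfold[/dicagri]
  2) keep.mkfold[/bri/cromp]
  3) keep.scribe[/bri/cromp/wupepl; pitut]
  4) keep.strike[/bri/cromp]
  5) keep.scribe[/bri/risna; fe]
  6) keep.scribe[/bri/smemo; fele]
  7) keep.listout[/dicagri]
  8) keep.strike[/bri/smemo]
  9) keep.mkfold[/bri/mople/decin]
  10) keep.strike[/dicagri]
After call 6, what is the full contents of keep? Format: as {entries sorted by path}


Act: keep.mkfold[p→/dicagri]
Obs: ok
Act: keep.mkfold[p→/bri/cromp]
Obs: ok
Act: keep.scribe[p→/bri/cromp/wupepl; c→pitut]
Obs: created
Act: keep.strike[p→/bri/cromp]
Obs: ToolError: not empty
Act: keep.scribe[p→/bri/risna; c→fe]
Obs: created
Act: keep.scribe[p→/bri/smemo; c→fele]
Obs: created
Act: keep.listout[p→/dicagri]
Obs: []
Act: keep.strike[p→/bri/smemo]
Obs: ok
Act: keep.mkfold[p→/bri/mople/decin]
Obs: ok
Act: keep.strike[p→/dicagri]
Obs: ok

Answer: {bri/, bri/cromp/, bri/cromp/wupepl=pitut, bri/mople/, bri/risna=fe, bri/smemo=fele, dicagri/}


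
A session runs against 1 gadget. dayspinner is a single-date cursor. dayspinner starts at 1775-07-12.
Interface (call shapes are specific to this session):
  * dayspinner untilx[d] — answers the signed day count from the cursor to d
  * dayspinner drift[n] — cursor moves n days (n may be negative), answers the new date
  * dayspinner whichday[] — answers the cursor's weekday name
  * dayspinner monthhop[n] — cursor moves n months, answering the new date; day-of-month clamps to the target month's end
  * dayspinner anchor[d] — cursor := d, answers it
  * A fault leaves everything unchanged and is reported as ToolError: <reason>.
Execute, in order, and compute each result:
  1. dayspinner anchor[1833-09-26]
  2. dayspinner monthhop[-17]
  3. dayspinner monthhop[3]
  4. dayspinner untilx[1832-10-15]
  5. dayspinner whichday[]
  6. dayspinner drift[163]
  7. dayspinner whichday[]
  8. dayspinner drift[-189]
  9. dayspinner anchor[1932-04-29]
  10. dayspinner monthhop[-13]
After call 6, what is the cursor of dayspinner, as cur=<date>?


Answer: cur=1833-01-05

Derivation:
Then dayspinner anchor with d: 1833-09-26, yielding 1833-09-26.
Invoking dayspinner monthhop with n: -17, and see 1832-04-26.
I run dayspinner monthhop with n: 3, and observe 1832-07-26.
I run dayspinner untilx with d: 1832-10-15, yielding 81.
I try dayspinner whichday, and observe Thursday.
I try dayspinner drift with n: 163, giving 1833-01-05.
I use dayspinner whichday, giving Saturday.
I try dayspinner drift with n: -189, and observe 1832-06-30.
I invoke dayspinner anchor with d: 1932-04-29: 1932-04-29.
I invoke dayspinner monthhop with n: -13, and get 1931-03-29.


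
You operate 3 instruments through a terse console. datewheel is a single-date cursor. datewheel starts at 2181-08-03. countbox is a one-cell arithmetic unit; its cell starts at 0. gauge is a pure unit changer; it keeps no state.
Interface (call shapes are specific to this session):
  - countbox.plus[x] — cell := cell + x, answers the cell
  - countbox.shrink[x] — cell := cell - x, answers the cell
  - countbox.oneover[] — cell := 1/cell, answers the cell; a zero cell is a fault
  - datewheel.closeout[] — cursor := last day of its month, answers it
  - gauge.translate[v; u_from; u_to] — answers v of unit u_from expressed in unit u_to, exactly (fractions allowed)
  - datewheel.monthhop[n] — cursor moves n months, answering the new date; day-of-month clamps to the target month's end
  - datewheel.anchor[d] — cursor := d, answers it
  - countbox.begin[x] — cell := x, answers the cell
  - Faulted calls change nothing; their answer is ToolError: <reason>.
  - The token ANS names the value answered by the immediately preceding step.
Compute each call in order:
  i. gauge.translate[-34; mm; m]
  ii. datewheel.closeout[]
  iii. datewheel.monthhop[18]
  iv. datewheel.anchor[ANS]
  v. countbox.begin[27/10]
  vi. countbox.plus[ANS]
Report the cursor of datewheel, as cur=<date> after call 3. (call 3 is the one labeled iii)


==> translate(v→-34, u_from→mm, u_to→m)
<== -17/500
==> closeout()
<== 2181-08-31
==> monthhop(n→18)
<== 2183-02-28
==> anchor(d→ANS)
<== 2183-02-28
==> begin(x→27/10)
<== 27/10
==> plus(x→ANS)
<== 27/5

Answer: cur=2183-02-28


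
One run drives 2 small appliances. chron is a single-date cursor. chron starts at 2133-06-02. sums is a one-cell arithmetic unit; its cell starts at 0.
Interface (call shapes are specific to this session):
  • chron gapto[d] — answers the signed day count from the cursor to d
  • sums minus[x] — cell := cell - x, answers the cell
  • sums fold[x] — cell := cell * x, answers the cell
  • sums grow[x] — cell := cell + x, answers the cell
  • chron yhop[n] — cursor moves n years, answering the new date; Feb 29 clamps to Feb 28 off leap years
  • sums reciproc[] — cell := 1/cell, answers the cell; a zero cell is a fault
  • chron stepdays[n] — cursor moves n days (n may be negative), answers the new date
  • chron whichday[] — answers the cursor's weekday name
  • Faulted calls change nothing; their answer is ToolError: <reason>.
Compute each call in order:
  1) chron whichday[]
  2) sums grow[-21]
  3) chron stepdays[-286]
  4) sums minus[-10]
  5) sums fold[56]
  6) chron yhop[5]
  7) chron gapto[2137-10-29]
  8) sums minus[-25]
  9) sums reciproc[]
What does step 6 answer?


Answer: 2137-08-20

Derivation:
% 1. chron whichday() == Tuesday
% 2. sums grow(-21) == -21
% 3. chron stepdays(-286) == 2132-08-20
% 4. sums minus(-10) == -11
% 5. sums fold(56) == -616
% 6. chron yhop(5) == 2137-08-20
% 7. chron gapto(2137-10-29) == 70
% 8. sums minus(-25) == -591
% 9. sums reciproc() == -1/591
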